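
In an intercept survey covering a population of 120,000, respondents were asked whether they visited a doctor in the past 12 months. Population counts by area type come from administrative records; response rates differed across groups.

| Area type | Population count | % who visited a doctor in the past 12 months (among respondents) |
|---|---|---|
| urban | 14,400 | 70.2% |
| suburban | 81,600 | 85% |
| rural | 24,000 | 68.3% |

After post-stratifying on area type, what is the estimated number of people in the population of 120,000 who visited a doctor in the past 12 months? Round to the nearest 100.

Apply each group's respondent rate to its population count:
  urban: 14,400 × 70.2% = 10108.8
  suburban: 81,600 × 85% = 69,360
  rural: 24,000 × 68.3% = 16,392
Estimated total = 95860.8 → 95,900.

95,900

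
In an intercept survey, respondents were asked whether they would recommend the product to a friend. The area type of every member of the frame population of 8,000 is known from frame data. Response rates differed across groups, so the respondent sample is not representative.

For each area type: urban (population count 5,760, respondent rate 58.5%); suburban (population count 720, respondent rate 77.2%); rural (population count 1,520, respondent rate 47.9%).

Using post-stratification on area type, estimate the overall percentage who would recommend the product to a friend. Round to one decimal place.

58.2%

Weight each group's respondent value by its population share:
  urban: (5,760/8,000) × 58.5 = 42.12
  suburban: (720/8,000) × 77.2 = 6.948
  rural: (1,520/8,000) × 47.9 = 9.101
Post-stratified estimate = 58.169 → 58.2%.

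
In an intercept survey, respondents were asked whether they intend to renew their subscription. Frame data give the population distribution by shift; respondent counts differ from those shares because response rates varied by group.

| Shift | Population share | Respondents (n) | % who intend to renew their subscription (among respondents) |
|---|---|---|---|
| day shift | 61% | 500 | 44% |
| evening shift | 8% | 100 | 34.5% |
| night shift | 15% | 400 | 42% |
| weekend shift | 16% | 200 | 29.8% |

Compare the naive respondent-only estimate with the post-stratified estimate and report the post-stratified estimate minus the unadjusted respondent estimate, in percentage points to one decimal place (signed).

Unadjusted (pooled respondent) estimate weights by respondent counts:
  (500/1200)×44 + (100/1200)×34.5 + (400/1200)×42 + (200/1200)×29.8 = 40.175%
Reweighting by population shift shares:
  0.61×44 + 0.08×34.5 + 0.15×42 + 0.16×29.8 = 40.668%
Difference = 40.668 − 40.175 = 0.493 pp.

+0.5 percentage points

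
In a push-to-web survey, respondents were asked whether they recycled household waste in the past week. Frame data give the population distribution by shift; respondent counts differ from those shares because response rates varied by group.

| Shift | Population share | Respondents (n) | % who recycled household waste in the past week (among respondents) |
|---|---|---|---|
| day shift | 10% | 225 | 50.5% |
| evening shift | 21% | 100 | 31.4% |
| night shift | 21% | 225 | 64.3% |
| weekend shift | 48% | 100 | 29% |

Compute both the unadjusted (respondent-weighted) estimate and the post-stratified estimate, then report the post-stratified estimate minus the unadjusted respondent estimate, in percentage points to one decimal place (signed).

Without adjustment, the pooled respondent share is:
  (225/650)×50.5 + (100/650)×31.4 + (225/650)×64.3 + (100/650)×29 = 49.0308%
Post-stratifying to population shares instead:
  0.1×50.5 + 0.21×31.4 + 0.21×64.3 + 0.48×29 = 39.067%
Difference = 39.067 − 49.0308 = -9.9638 pp.

-10.0 percentage points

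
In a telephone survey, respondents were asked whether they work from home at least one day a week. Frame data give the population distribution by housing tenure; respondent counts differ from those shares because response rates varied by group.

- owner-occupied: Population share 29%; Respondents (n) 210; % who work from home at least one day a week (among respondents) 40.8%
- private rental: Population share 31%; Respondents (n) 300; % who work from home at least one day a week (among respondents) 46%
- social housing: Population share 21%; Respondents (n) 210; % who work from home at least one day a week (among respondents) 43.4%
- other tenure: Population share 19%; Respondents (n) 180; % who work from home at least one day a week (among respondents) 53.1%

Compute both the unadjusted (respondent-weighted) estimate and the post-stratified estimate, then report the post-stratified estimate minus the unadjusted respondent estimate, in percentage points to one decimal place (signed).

Unadjusted (pooled respondent) estimate weights by respondent counts:
  (210/900)×40.8 + (300/900)×46 + (210/900)×43.4 + (180/900)×53.1 = 45.6%
Post-stratified estimate weights by population shares:
  0.29×40.8 + 0.31×46 + 0.21×43.4 + 0.19×53.1 = 45.295%
Difference = 45.295 − 45.6 = -0.305 pp.

-0.3 percentage points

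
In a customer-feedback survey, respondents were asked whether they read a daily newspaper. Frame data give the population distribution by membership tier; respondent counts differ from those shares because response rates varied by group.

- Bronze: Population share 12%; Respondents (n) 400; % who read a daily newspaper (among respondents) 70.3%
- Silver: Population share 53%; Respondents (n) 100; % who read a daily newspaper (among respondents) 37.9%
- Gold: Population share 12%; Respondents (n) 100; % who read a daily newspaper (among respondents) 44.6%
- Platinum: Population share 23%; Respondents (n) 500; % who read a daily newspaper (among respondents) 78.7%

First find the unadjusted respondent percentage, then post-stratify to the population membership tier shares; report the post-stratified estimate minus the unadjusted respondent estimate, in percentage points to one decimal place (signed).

-16.9 percentage points

Without adjustment, the pooled respondent share is:
  (400/1100)×70.3 + (100/1100)×37.9 + (100/1100)×44.6 + (500/1100)×78.7 = 68.8364%
Post-stratifying to population shares instead:
  0.12×70.3 + 0.53×37.9 + 0.12×44.6 + 0.23×78.7 = 51.976%
Difference = 51.976 − 68.8364 = -16.8604 pp.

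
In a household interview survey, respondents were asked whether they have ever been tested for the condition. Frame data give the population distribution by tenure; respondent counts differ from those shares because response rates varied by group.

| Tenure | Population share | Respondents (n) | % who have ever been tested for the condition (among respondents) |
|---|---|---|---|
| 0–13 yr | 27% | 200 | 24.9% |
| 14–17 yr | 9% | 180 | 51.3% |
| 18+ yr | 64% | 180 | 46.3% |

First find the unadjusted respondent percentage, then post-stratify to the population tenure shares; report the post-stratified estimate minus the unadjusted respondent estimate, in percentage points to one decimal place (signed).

+0.7 percentage points

Unadjusted (pooled respondent) estimate weights by respondent counts:
  (200/560)×24.9 + (180/560)×51.3 + (180/560)×46.3 = 40.2643%
Post-stratified estimate weights by population shares:
  0.27×24.9 + 0.09×51.3 + 0.64×46.3 = 40.972%
Difference = 40.972 − 40.2643 = 0.7077 pp.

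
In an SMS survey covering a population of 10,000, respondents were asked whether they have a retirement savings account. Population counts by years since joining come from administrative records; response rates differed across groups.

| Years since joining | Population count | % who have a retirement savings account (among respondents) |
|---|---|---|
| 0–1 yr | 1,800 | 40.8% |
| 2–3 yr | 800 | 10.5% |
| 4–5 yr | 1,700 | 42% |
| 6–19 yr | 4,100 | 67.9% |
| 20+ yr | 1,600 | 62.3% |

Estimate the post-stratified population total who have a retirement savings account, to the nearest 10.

5,310

Estimated count per cell = population count × respondent percentage:
  0–1 yr: 1,800 × 40.8% = 734.4
  2–3 yr: 800 × 10.5% = 84
  4–5 yr: 1,700 × 42% = 714
  6–19 yr: 4,100 × 67.9% = 2783.9
  20+ yr: 1,600 × 62.3% = 996.8
Estimated total = 5313.1 → 5,310.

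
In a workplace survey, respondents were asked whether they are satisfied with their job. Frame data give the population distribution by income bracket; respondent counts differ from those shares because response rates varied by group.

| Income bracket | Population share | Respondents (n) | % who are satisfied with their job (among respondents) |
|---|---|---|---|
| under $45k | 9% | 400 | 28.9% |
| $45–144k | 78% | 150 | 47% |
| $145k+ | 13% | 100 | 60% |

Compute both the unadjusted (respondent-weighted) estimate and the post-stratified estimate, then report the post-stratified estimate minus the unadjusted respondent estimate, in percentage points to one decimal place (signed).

Without adjustment, the pooled respondent share is:
  (400/650)×28.9 + (150/650)×47 + (100/650)×60 = 37.8615%
Reweighting by population income bracket shares:
  0.09×28.9 + 0.78×47 + 0.13×60 = 47.061%
Difference = 47.061 − 37.8615 = 9.1995 pp.

+9.2 percentage points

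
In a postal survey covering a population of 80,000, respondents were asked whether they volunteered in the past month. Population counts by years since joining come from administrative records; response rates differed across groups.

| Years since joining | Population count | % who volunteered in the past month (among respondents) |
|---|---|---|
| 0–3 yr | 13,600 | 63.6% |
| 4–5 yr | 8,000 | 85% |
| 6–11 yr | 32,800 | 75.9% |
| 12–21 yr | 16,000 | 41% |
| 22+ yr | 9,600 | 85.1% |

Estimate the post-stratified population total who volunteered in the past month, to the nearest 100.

Apply each group's respondent rate to its population count:
  0–3 yr: 13,600 × 63.6% = 8649.6
  4–5 yr: 8,000 × 85% = 6800
  6–11 yr: 32,800 × 75.9% = 24895.2
  12–21 yr: 16,000 × 41% = 6560
  22+ yr: 9,600 × 85.1% = 8169.6
Estimated total = 55074.4 → 55,100.

55,100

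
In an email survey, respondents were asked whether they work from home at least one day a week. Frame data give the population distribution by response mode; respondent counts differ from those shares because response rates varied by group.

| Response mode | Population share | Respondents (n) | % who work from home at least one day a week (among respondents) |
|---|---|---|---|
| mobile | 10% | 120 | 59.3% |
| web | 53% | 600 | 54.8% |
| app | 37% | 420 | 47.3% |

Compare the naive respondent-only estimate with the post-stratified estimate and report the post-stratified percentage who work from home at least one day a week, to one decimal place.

Naive respondent-only estimate (weights = respondent counts):
  (120/1140)×59.3 + (600/1140)×54.8 + (420/1140)×47.3 = 52.5105%
Post-stratified estimate weights by population shares:
  0.1×59.3 + 0.53×54.8 + 0.37×47.3 = 52.475%

52.5%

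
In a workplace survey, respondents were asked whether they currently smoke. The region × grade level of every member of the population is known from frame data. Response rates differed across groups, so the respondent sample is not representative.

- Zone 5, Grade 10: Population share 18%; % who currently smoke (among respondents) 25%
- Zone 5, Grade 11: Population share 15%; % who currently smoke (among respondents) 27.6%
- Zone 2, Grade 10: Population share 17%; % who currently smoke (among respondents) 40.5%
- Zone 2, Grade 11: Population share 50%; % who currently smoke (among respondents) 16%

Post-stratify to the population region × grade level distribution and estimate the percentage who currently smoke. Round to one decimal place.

Post-stratification weights by population share, not respondent share:
  Zone 5, Grade 10: 0.18 × 25 = 4.5
  Zone 5, Grade 11: 0.15 × 27.6 = 4.14
  Zone 2, Grade 10: 0.17 × 40.5 = 6.885
  Zone 2, Grade 11: 0.5 × 16 = 8
Post-stratified estimate = 23.525 → 23.5%.

23.5%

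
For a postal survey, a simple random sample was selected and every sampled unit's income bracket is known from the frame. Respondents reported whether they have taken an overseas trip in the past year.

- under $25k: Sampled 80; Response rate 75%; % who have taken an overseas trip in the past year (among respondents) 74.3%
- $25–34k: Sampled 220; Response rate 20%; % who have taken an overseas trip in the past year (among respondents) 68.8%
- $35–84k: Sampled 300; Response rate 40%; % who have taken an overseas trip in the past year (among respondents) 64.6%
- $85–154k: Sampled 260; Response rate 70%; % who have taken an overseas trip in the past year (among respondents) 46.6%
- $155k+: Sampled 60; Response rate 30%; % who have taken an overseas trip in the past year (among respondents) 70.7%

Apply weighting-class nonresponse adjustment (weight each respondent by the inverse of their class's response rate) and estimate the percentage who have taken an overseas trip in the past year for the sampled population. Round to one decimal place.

61.8%

With weight = n_sampled/n_responded per class, the weighted class total is n_sampled:
  under $25k: 80 × 74.3 = 5944
  $25–34k: 220 × 68.8 = 15,136
  $35–84k: 300 × 64.6 = 19,380
  $85–154k: 260 × 46.6 = 12,116
  $155k+: 60 × 70.7 = 4242
Adjusted estimate = 56,818 / 920 = 61.7587 → 61.8%.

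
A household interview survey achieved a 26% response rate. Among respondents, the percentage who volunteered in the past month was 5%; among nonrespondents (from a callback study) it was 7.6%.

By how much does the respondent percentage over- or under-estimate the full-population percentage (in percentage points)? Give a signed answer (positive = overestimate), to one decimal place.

Nonresponse fraction = 1 − 0.26 = 0.74.
Bias = (nonresponse fraction) × (respondent percentage − nonrespondent percentage)
     = 0.74 × (5 − 7.6) = 0.74 × -2.6 = -1.924.

-1.9 percentage points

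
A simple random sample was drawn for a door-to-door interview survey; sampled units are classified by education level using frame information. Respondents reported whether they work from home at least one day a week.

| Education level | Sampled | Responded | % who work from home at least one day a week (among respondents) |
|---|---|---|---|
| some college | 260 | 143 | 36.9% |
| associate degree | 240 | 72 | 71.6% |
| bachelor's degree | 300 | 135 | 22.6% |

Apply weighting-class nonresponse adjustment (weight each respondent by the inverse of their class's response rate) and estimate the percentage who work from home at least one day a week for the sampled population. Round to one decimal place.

Class response rates: some college 143/260 = 55%, associate degree 72/240 = 30%, bachelor's degree 135/300 = 45%.
With weight = n_sampled/n_responded per class, the weighted class total is n_sampled:
  some college: 260 × 36.9 = 9594
  associate degree: 240 × 71.6 = 17,184
  bachelor's degree: 300 × 22.6 = 6780
Adjusted estimate = 33,558 / 800 = 41.9475 → 41.9%.

41.9%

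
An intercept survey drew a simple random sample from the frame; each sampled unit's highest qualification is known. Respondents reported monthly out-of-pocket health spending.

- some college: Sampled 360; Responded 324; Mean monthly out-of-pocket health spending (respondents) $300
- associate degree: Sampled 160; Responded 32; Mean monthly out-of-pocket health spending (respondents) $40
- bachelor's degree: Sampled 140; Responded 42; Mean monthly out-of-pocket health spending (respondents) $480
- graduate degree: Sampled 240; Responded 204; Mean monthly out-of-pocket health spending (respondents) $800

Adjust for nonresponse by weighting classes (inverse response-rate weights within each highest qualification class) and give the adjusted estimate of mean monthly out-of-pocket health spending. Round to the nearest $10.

Class response rates: some college 324/360 = 90%, associate degree 32/160 = 20%, bachelor's degree 42/140 = 30%, graduate degree 204/240 = 85%.
Weighting each respondent by the inverse class response rate inflates each class back to its sampled size, so the class weight is n_sampled:
  some college: 360 × 300 = 108,000
  associate degree: 160 × 40 = 6400
  bachelor's degree: 140 × 480 = 67,200
  graduate degree: 240 × 800 = 192,000
Adjusted estimate = 373,600 / 900 = 415.111 → $420.

$420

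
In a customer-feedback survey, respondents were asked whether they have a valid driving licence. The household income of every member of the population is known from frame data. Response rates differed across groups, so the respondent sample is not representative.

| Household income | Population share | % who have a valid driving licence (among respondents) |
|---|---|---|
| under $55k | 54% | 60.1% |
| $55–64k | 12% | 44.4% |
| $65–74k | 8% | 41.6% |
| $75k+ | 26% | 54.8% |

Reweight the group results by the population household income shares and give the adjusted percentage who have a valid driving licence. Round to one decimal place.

Weight each group's respondent value by its population share:
  under $55k: 0.54 × 60.1 = 32.454
  $55–64k: 0.12 × 44.4 = 5.328
  $65–74k: 0.08 × 41.6 = 3.328
  $75k+: 0.26 × 54.8 = 14.248
Post-stratified estimate = 55.358 → 55.4%.

55.4%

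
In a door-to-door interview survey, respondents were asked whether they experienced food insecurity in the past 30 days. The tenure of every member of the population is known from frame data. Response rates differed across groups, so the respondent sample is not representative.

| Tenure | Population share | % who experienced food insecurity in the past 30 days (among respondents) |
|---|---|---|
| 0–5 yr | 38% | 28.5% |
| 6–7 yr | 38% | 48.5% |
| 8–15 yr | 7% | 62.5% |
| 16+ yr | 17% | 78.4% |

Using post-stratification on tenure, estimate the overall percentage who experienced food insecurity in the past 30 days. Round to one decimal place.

Post-stratification weights by population share, not respondent share:
  0–5 yr: 0.38 × 28.5 = 10.83
  6–7 yr: 0.38 × 48.5 = 18.43
  8–15 yr: 0.07 × 62.5 = 4.375
  16+ yr: 0.17 × 78.4 = 13.328
Post-stratified estimate = 46.963 → 47.0%.

47.0%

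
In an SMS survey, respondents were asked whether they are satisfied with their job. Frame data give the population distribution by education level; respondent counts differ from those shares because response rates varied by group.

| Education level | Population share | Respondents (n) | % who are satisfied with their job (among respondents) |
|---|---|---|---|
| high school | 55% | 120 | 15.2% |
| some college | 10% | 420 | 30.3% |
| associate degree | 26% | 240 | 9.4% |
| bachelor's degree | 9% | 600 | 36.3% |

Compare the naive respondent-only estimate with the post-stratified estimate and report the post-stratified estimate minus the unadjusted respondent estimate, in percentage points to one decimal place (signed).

-10.9 percentage points

Unadjusted (pooled respondent) estimate weights by respondent counts:
  (120/1380)×15.2 + (420/1380)×30.3 + (240/1380)×9.4 + (600/1380)×36.3 = 27.9609%
Reweighting by population education level shares:
  0.55×15.2 + 0.1×30.3 + 0.26×9.4 + 0.09×36.3 = 17.101%
Difference = 17.101 − 27.9609 = -10.8599 pp.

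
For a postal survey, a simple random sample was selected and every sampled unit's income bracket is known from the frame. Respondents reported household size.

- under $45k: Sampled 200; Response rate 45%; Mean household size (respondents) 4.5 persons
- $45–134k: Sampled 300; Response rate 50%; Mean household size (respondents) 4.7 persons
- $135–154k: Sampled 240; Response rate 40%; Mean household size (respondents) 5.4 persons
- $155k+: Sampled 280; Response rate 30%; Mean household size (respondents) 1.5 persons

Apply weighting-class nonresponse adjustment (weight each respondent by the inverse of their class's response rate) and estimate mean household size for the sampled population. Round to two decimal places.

3.95

Weighting each respondent by the inverse class response rate inflates each class back to its sampled size, so the class weight is n_sampled:
  under $45k: 200 × 4.5 = 900
  $45–134k: 300 × 4.7 = 1410
  $135–154k: 240 × 5.4 = 1296
  $155k+: 280 × 1.5 = 420
Adjusted estimate = 4026 / 1,020 = 3.94706 → 3.95.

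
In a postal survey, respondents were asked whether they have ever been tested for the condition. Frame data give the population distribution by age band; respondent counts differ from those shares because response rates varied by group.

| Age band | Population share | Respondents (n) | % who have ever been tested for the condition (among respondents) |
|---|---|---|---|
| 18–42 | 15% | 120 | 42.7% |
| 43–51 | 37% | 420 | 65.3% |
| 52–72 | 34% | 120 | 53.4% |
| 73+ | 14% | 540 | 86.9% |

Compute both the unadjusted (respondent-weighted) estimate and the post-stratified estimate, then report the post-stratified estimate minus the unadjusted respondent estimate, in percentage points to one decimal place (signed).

Naive respondent-only estimate (weights = respondent counts):
  (120/1200)×42.7 + (420/1200)×65.3 + (120/1200)×53.4 + (540/1200)×86.9 = 71.57%
Post-stratifying to population shares instead:
  0.15×42.7 + 0.37×65.3 + 0.34×53.4 + 0.14×86.9 = 60.888%
Difference = 60.888 − 71.57 = -10.682 pp.

-10.7 percentage points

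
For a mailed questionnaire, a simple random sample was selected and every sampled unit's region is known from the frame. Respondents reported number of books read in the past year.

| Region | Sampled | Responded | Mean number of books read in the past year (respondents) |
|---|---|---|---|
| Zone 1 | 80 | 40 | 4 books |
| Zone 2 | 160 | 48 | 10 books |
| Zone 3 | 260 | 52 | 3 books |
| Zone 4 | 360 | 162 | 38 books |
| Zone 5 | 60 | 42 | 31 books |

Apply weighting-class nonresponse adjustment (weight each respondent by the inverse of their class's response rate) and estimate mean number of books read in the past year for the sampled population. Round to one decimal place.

Response rates by class: Zone 1 40/80 = 50%, Zone 2 48/160 = 30%, Zone 3 52/260 = 20%, Zone 4 162/360 = 45%, Zone 5 42/60 = 70%.
With weight = n_sampled/n_responded per class, the weighted class total is n_sampled:
  Zone 1: 80 × 4 = 320
  Zone 2: 160 × 10 = 1600
  Zone 3: 260 × 3 = 780
  Zone 4: 360 × 38 = 13,680
  Zone 5: 60 × 31 = 1860
Adjusted estimate = 18,240 / 920 = 19.8261 → 19.8.

19.8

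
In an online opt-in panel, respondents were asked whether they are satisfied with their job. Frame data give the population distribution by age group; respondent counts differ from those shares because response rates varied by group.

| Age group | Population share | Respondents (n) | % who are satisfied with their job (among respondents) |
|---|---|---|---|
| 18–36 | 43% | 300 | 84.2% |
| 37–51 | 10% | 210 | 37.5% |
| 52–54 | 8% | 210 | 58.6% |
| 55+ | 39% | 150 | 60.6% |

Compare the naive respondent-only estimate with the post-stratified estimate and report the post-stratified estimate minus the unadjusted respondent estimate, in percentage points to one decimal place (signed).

+5.6 percentage points

Naive respondent-only estimate (weights = respondent counts):
  (300/870)×84.2 + (210/870)×37.5 + (210/870)×58.6 + (150/870)×60.6 = 62.6793%
Post-stratified estimate weights by population shares:
  0.43×84.2 + 0.1×37.5 + 0.08×58.6 + 0.39×60.6 = 68.278%
Difference = 68.278 − 62.6793 = 5.5987 pp.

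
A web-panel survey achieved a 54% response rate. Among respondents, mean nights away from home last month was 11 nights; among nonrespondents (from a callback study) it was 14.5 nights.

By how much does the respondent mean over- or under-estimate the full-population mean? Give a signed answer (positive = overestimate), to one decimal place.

-1.6

Nonresponse fraction = 1 − 0.54 = 0.46.
Bias = (nonresponse fraction) × (respondent mean − nonrespondent mean)
     = 0.46 × (11 − 14.5) = 0.46 × -3.5 = -1.61.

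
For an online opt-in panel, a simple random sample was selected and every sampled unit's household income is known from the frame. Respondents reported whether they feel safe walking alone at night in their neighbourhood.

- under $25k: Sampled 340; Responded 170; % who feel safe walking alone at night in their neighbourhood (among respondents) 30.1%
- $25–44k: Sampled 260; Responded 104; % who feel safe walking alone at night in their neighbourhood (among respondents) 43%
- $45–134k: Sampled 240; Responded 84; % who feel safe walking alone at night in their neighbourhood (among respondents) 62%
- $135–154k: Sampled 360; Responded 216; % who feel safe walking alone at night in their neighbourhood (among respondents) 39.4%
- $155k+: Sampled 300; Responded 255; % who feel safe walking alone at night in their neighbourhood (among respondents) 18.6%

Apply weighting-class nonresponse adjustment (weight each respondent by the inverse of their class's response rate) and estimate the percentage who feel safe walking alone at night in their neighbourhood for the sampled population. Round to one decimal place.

Class response rates: under $25k 170/340 = 50%, $25–44k 104/260 = 40%, $45–134k 84/240 = 35%, $135–154k 216/360 = 60%, $155k+ 255/300 = 85%.
With weight = n_sampled/n_responded per class, the weighted class total is n_sampled:
  under $25k: 340 × 30.1 = 10,234
  $25–44k: 260 × 43 = 11,180
  $45–134k: 240 × 62 = 14,880
  $135–154k: 360 × 39.4 = 14,184
  $155k+: 300 × 18.6 = 5580
Adjusted estimate = 56,058 / 1,500 = 37.372 → 37.4%.

37.4%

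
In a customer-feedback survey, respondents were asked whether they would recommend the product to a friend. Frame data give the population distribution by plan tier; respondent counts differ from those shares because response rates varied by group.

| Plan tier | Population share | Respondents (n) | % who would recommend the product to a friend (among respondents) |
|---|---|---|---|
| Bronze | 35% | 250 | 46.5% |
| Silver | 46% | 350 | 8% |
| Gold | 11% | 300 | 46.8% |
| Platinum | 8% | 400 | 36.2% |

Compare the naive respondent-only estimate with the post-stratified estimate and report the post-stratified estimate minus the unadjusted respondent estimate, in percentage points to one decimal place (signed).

Unadjusted (pooled respondent) estimate weights by respondent counts:
  (250/1300)×46.5 + (350/1300)×8 + (300/1300)×46.8 + (400/1300)×36.2 = 33.0346%
Post-stratified estimate weights by population shares:
  0.35×46.5 + 0.46×8 + 0.11×46.8 + 0.08×36.2 = 27.999%
Difference = 27.999 − 33.0346 = -5.0356 pp.

-5.0 percentage points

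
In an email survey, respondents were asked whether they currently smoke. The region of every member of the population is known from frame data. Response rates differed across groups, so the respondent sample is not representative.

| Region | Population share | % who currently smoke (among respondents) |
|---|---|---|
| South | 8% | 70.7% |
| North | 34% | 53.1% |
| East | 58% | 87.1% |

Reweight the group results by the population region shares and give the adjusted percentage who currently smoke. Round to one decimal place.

74.2%

Post-stratification weights by population share, not respondent share:
  South: 0.08 × 70.7 = 5.656
  North: 0.34 × 53.1 = 18.054
  East: 0.58 × 87.1 = 50.518
Post-stratified estimate = 74.228 → 74.2%.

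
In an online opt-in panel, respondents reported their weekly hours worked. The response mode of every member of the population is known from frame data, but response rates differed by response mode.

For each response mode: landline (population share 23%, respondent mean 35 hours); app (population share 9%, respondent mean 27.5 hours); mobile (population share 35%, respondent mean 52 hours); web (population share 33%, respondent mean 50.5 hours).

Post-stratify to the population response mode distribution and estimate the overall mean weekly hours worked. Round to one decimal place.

Reweight to the known response mode distribution:
  landline: 0.23 × 35 = 8.05
  app: 0.09 × 27.5 = 2.475
  mobile: 0.35 × 52 = 18.2
  web: 0.33 × 50.5 = 16.665
Post-stratified estimate = 45.39 → 45.4.

45.4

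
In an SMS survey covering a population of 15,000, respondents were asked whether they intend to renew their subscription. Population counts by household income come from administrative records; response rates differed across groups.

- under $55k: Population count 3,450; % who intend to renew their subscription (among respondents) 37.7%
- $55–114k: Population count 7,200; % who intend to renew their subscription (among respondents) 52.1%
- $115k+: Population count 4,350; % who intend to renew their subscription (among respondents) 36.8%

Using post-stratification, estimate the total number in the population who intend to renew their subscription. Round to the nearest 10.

6,650

Estimated count per cell = population count × respondent percentage:
  under $55k: 3,450 × 37.7% = 1300.65
  $55–114k: 7,200 × 52.1% = 3751.2
  $115k+: 4,350 × 36.8% = 1600.8
Estimated total = 6652.65 → 6,650.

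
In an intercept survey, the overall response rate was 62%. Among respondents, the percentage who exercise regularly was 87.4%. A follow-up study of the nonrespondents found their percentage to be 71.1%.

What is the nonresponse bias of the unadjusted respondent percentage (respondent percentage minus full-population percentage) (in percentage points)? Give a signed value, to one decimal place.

+6.2 percentage points

Nonresponse fraction = 1 − 0.62 = 0.38.
Bias = (nonresponse fraction) × (respondent percentage − nonrespondent percentage)
     = 0.38 × (87.4 − 71.1) = 0.38 × 16.3 = 6.194.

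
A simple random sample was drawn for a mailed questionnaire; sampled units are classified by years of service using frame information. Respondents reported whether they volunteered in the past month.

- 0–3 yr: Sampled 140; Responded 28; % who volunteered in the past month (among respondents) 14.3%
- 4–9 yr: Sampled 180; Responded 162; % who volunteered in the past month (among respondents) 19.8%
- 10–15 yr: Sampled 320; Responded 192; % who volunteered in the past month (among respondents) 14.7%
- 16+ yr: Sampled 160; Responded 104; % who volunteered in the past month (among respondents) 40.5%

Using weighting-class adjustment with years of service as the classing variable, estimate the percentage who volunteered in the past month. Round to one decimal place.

Class response rates: 0–3 yr 28/140 = 20%, 4–9 yr 162/180 = 90%, 10–15 yr 192/320 = 60%, 16+ yr 104/160 = 65%.
With weight = n_sampled/n_responded per class, the weighted class total is n_sampled:
  0–3 yr: 140 × 14.3 = 2002
  4–9 yr: 180 × 19.8 = 3564
  10–15 yr: 320 × 14.7 = 4704
  16+ yr: 160 × 40.5 = 6480
Adjusted estimate = 16,750 / 800 = 20.9375 → 20.9%.

20.9%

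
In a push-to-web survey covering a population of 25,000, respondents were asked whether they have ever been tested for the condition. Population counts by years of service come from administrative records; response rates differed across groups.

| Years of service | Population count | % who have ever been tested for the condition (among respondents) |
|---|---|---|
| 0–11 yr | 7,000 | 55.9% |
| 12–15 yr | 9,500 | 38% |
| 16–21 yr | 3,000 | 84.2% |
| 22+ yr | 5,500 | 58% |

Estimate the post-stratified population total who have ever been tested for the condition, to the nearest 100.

Estimated count per cell = population count × respondent percentage:
  0–11 yr: 7,000 × 55.9% = 3913
  12–15 yr: 9,500 × 38% = 3610
  16–21 yr: 3,000 × 84.2% = 2526
  22+ yr: 5,500 × 58% = 3190
Estimated total = 13,239 → 13,200.

13,200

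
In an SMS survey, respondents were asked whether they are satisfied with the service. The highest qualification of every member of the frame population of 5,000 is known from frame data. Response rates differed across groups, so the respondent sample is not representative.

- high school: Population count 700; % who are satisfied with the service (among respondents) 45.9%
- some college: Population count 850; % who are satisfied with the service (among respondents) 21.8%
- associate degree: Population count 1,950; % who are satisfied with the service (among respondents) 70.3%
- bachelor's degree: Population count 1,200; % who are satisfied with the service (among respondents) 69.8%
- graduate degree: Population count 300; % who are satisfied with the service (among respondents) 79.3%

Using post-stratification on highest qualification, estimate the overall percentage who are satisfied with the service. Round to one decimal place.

59.1%

Each cell contributes population-share × respondent value:
  high school: (700/5,000) × 45.9 = 6.426
  some college: (850/5,000) × 21.8 = 3.706
  associate degree: (1,950/5,000) × 70.3 = 27.417
  bachelor's degree: (1,200/5,000) × 69.8 = 16.752
  graduate degree: (300/5,000) × 79.3 = 4.758
Post-stratified estimate = 59.059 → 59.1%.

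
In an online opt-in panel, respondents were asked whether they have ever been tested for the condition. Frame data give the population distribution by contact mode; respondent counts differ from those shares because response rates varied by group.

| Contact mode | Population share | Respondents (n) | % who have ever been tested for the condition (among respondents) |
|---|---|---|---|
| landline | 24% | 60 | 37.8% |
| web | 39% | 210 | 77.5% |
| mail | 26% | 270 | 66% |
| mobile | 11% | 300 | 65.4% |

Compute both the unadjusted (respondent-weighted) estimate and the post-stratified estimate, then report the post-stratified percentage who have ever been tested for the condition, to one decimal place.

63.7%

Naive respondent-only estimate (weights = respondent counts):
  (60/840)×37.8 + (210/840)×77.5 + (270/840)×66 + (300/840)×65.4 = 66.6464%
Reweighting by population contact mode shares:
  0.24×37.8 + 0.39×77.5 + 0.26×66 + 0.11×65.4 = 63.651%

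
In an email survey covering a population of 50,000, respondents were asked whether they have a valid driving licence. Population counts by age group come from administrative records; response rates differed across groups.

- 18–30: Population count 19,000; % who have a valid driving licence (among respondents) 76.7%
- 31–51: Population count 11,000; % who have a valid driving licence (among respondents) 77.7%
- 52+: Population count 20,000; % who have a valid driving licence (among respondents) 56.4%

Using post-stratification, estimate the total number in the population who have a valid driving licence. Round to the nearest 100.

Estimated count per cell = population count × respondent percentage:
  18–30: 19,000 × 76.7% = 14,573
  31–51: 11,000 × 77.7% = 8547
  52+: 20,000 × 56.4% = 11,280
Estimated total = 34,400 → 34,400.

34,400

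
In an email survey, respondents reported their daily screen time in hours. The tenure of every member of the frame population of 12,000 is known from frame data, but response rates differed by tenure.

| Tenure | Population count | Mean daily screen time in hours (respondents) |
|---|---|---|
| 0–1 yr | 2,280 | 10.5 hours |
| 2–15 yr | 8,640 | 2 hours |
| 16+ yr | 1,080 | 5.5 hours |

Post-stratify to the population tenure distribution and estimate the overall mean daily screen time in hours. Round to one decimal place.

3.9

Each cell contributes population-share × respondent value:
  0–1 yr: (2,280/12,000) × 10.5 = 1.995
  2–15 yr: (8,640/12,000) × 2 = 1.44
  16+ yr: (1,080/12,000) × 5.5 = 0.495
Post-stratified estimate = 3.93 → 3.9.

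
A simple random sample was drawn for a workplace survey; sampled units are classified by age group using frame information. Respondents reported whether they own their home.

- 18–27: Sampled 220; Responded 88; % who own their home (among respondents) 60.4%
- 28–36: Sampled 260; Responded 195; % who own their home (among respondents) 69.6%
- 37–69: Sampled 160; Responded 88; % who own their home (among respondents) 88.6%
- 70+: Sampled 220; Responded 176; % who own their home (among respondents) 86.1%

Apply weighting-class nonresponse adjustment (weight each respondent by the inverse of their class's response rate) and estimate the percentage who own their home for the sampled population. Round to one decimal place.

Class response rates: 18–27 88/220 = 40%, 28–36 195/260 = 75%, 37–69 88/160 = 55%, 70+ 176/220 = 80%.
Weighting each respondent by the inverse class response rate inflates each class back to its sampled size, so the class weight is n_sampled:
  18–27: 220 × 60.4 = 13,288
  28–36: 260 × 69.6 = 18,096
  37–69: 160 × 88.6 = 14,176
  70+: 220 × 86.1 = 18,942
Adjusted estimate = 64,502 / 860 = 75.0023 → 75.0%.

75.0%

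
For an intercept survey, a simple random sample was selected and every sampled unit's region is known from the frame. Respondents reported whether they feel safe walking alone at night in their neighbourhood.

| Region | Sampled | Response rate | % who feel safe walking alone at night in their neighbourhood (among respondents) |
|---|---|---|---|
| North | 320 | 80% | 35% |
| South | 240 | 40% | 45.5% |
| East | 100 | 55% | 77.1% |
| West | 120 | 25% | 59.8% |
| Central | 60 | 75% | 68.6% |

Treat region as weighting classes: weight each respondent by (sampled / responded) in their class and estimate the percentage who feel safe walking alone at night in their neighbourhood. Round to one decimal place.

Inverse-response-rate weighting restores each class to its sampled count, so class totals weight by n_sampled:
  North: 320 × 35 = 11,200
  South: 240 × 45.5 = 10,920
  East: 100 × 77.1 = 7710
  West: 120 × 59.8 = 7176
  Central: 60 × 68.6 = 4116
Adjusted estimate = 41,122 / 840 = 48.9548 → 49.0%.

49.0%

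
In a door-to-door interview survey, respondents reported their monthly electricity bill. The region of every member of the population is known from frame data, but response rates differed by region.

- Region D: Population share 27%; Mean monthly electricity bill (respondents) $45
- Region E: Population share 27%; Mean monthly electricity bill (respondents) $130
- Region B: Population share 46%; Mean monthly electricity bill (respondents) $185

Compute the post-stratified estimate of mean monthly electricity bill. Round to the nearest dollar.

Post-stratification weights by population share, not respondent share:
  Region D: 0.27 × 45 = 12.15
  Region E: 0.27 × 130 = 35.1
  Region B: 0.46 × 185 = 85.1
Post-stratified estimate = 132.35 → $132.

$132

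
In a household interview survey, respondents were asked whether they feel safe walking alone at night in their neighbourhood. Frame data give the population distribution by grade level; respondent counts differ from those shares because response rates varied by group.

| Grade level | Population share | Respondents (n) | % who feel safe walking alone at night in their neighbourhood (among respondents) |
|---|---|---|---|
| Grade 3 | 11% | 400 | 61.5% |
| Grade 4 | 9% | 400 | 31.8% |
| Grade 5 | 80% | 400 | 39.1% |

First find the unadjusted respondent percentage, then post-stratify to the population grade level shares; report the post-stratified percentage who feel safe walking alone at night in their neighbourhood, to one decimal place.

40.9%

Without adjustment, the pooled respondent share is:
  (400/1200)×61.5 + (400/1200)×31.8 + (400/1200)×39.1 = 44.1333%
Post-stratifying to population shares instead:
  0.11×61.5 + 0.09×31.8 + 0.8×39.1 = 40.907%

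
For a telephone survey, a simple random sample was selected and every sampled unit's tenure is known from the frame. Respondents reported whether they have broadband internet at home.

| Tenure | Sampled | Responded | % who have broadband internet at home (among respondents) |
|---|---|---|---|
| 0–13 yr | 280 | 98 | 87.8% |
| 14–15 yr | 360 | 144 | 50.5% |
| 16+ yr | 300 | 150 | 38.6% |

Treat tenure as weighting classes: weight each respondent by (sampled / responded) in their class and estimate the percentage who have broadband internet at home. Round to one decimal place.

Response rates by class: 0–13 yr 98/280 = 35%, 14–15 yr 144/360 = 40%, 16+ yr 150/300 = 50%.
Each respondent's weight = sampled/responded in their class; summing within a class gives n_sampled, so:
  0–13 yr: 280 × 87.8 = 24,584
  14–15 yr: 360 × 50.5 = 18,180
  16+ yr: 300 × 38.6 = 11,580
Adjusted estimate = 54,344 / 940 = 57.8128 → 57.8%.

57.8%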